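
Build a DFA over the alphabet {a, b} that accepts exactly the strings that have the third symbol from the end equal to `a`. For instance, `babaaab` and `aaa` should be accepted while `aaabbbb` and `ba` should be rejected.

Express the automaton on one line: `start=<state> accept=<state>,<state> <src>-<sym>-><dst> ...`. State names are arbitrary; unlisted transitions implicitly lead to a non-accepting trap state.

A DFA must remember the last 3 symbols (since which symbol is third-to-last isn't known until the input ends). Use one state per possible window of the last ≤3 symbols; accept from those whose window starts with `a`.
15 states suffice.
          a    b  
>  q0     q1   q2 
   q1     q3   q4 
   q2     q5   q6 
   q3     q7   q8 
   q4     q9  q10 
   q5    q11  q12 
   q6    q13  q14 
 * q7     q7   q8 
 * q8     q9  q10 
 * q9    q11  q12 
 * q10   q13  q14 
   q11    q7   q8 
   q12    q9  q10 
   q13   q11  q12 
   q14   q13  q14 
(> = start, * = accepting)

start=q0 accept=q7,q8,q9,q10 q0-a->q1 q0-b->q2 q1-a->q3 q1-b->q4 q2-a->q5 q2-b->q6 q3-a->q7 q3-b->q8 q4-a->q9 q4-b->q10 q5-a->q11 q5-b->q12 q6-a->q13 q6-b->q14 q7-a->q7 q7-b->q8 q8-a->q9 q8-b->q10 q9-a->q11 q9-b->q12 q10-a->q13 q10-b->q14 q11-a->q7 q11-b->q8 q12-a->q9 q12-b->q10 q13-a->q11 q13-b->q12 q14-a->q13 q14-b->q14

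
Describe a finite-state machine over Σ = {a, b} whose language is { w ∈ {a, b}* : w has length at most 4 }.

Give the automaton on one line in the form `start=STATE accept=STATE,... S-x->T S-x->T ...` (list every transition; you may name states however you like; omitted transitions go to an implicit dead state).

start=q0 accept=q0,q1,q2,q3,q4 q0-a->q1 q0-b->q1 q1-a->q2 q1-b->q2 q2-a->q3 q2-b->q3 q3-a->q4 q3-b->q4 q4-a->q5 q4-b->q5 q5-a->q5 q5-b->q5

Count input length up to 5: every symbol moves from q0 toward q5, which means 'more than 4' and absorbs. Accept from {q0, q1, q2, q3, q4}.
A 6-state machine:
        a   b  
>* q0   q1  q1 
 * q1   q2  q2 
 * q2   q3  q3 
 * q3   q4  q4 
 * q4   q5  q5 
   q5   q5  q5 
(> = start, * = accepting)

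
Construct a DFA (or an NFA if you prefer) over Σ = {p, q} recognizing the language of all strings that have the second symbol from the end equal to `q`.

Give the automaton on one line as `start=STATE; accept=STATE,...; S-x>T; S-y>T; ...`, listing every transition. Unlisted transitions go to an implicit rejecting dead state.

Because acceptance depends on a position counted from the end, the machine has to buffer the most recent 2 symbols. Make each state the string of the last up-to-2 symbols read; on input `x` shift the window left and append `x`. Accept when the buffered window has length 2 and begins with `q`.
        p   q  
>  S0   S1  S2 
   S1   S3  S4 
   S2   S5  S6 
   S3   S3  S4 
   S4   S5  S6 
 * S5   S3  S4 
 * S6   S5  S6 
(> = start, * = accepting)

start=S0; accept=S5,S6; S0-p>S1; S0-q>S2; S1-p>S3; S1-q>S4; S2-p>S5; S2-q>S6; S3-p>S3; S3-q>S4; S4-p>S5; S4-q>S6; S5-p>S3; S5-q>S4; S6-p>S5; S6-q>S6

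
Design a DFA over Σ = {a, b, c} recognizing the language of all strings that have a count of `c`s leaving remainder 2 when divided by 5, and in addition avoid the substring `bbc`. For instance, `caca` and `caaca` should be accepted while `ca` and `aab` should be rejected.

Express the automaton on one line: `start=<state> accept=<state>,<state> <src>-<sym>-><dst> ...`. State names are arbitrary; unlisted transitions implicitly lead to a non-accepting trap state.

Handle the two conditions separately and then intersect. One (5 states) tracks the count of `c`s modulo 5; the other (4 states) tracks partial matches of the forbidden pattern `bbc`. Each combined state is a pair, one component from each; accept when both components accept.
          a    b    c  
>  q0     q0   q1   q2 
   q1     q0   q3   q2 
   q2     q2   q4   q5 
   q3     q0   q3   q6 
   q4     q2   q7   q5 
 * q5     q5   q8   q9 
   q6     q6   q6  q10 
   q7     q2   q7  q10 
 * q8     q5  q11   q9 
   q9     q9  q12  q13 
   q10   q10  q10  q14 
 * q11    q5  q11  q14 
   q12    q9  q15  q13 
   q13   q13  q16   q0 
   q14   q14  q14  q17 
   q15    q9  q15  q17 
   q16   q13  q18   q0 
   q17   q17  q17  q19 
   q18   q13  q18  q19 
   q19   q19  q19   q6 
(> = start, * = accepting)

start=q0 accept=q5,q8,q11 q0-a->q0 q0-b->q1 q0-c->q2 q1-a->q0 q1-b->q3 q1-c->q2 q2-a->q2 q2-b->q4 q2-c->q5 q3-a->q0 q3-b->q3 q3-c->q6 q4-a->q2 q4-b->q7 q4-c->q5 q5-a->q5 q5-b->q8 q5-c->q9 q6-a->q6 q6-b->q6 q6-c->q10 q7-a->q2 q7-b->q7 q7-c->q10 q8-a->q5 q8-b->q11 q8-c->q9 q9-a->q9 q9-b->q12 q9-c->q13 q10-a->q10 q10-b->q10 q10-c->q14 q11-a->q5 q11-b->q11 q11-c->q14 q12-a->q9 q12-b->q15 q12-c->q13 q13-a->q13 q13-b->q16 q13-c->q0 q14-a->q14 q14-b->q14 q14-c->q17 q15-a->q9 q15-b->q15 q15-c->q17 q16-a->q13 q16-b->q18 q16-c->q0 q17-a->q17 q17-b->q17 q17-c->q19 q18-a->q13 q18-b->q18 q18-c->q19 q19-a->q19 q19-b->q19 q19-c->q6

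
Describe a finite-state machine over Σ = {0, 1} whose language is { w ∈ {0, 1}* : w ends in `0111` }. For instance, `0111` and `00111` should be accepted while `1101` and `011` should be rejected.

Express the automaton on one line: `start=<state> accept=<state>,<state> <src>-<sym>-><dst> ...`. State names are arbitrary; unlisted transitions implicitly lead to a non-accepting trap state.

Let each state record the length of the longest suffix of the input read so far that is also a prefix of `0111`. s1 means the last symbol is `0`; s2 means the last 2 symbols are `01`; s3 means the last 3 symbols are `011`; s4 means the last 4 symbols are `0111`. Accept only at s4, where the string currently ends in `0111`.
A 5-state machine:
        0   1  
>  s0   s1  s0 
   s1   s1  s2 
   s2   s1  s3 
   s3   s1  s4 
 * s4   s1  s0 
(> = start, * = accepting)

start=s0 accept=s4 s0-0->s1 s0-1->s0 s1-0->s1 s1-1->s2 s2-0->s1 s2-1->s3 s3-0->s1 s3-1->s4 s4-0->s1 s4-1->s0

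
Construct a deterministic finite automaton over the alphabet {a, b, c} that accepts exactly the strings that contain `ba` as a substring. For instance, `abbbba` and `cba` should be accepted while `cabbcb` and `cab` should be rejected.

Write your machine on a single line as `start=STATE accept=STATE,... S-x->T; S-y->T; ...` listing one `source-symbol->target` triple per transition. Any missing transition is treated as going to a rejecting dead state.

Track how much of `ba` has been matched so far: state q0 is no progress, q2 is the absorbing accept state reached once `ba` has occurred. Intermediate states record partial matches; on a mismatch, fall back to the longest reusable overlap.
        a   b   c  
>  q0   q0  q1  q0 
   q1   q2  q1  q0 
 * q2   q2  q2  q2 
(> = start, * = accepting)

start=q0; accept=q2; q0-a->q0; q0-b->q1; q0-c->q0; q1-a->q2; q1-b->q1; q1-c->q0; q2-a->q2; q2-b->q2; q2-c->q2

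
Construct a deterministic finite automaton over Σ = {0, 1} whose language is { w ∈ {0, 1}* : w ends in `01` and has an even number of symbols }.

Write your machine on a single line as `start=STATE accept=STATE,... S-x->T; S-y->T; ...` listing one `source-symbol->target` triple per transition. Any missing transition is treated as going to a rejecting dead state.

start=q0; accept=q3; q0-0->q1; q0-1->q2; q1-0->q0; q1-1->q3; q2-0->q0; q2-1->q0; q3-0->q1; q3-1->q2

Handle the two conditions separately and then intersect. The first has 3 states tracking how much of the suffix `01` has currently been matched; the second has 2 states tracking the input length modulo 2. A product state is a pair (one from each), accepting exactly when both do. After merging equivalent states the machine shrinks.
With 4 states:
        0   1  
>  q0   q1  q2 
   q1   q0  q3 
   q2   q0  q0 
 * q3   q1  q2 
(> = start, * = accepting)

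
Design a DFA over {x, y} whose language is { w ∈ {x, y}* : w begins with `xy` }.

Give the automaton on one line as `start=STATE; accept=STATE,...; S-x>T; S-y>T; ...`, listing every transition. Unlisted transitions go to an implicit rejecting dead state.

Check the first 2 symbols one by one: s0 through s1 record how many have matched `xy` so far; any wrong symbol goes to the dead state s3. After all 2 match we enter the accepting sink s2.
        x   y  
>  s0   s1  s3 
   s1   s3  s2 
 * s2   s2  s2 
   s3   s3  s3 
(> = start, * = accepting)

start=s0; accept=s2; s0-x>s1; s0-y>s3; s1-x>s3; s1-y>s2; s2-x>s2; s2-y>s2; s3-x>s3; s3-y>s3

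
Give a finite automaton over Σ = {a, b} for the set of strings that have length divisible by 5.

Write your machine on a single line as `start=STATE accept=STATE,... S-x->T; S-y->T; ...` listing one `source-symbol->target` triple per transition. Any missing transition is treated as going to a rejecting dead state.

start=q0; accept=q0; q0-a->q1; q0-b->q1; q1-a->q2; q1-b->q2; q2-a->q3; q2-b->q3; q3-a->q4; q3-b->q4; q4-a->q0; q4-b->q0

Count input length modulo 5: every symbol advances one step around the cycle q0 → q1 → q2 → q3 → q4 → q0. Accept at q0.
A 5-state machine:
        a   b  
>* q0   q1  q1 
   q1   q2  q2 
   q2   q3  q3 
   q3   q4  q4 
   q4   q0  q0 
(> = start, * = accepting)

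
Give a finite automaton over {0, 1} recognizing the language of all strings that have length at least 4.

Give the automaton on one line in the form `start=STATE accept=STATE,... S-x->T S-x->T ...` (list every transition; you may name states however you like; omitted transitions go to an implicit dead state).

start=A accept=E,F A-0->B A-1->B B-0->C B-1->C C-0->D C-1->D D-0->E D-1->E E-0->F E-1->F F-0->F F-1->F

Count input length up to 5: every symbol moves from A toward F, which means 'more than 4' and absorbs. Accept from {E, F}.
A 6-state machine:
       0  1 
>  A   B  B 
   B   C  C 
   C   D  D 
   D   E  E 
 * E   F  F 
 * F   F  F 
(> = start, * = accepting)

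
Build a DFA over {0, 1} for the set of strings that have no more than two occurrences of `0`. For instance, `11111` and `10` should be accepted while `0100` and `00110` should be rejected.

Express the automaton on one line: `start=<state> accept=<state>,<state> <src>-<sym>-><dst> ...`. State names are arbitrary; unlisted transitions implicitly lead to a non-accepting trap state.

start=s0 accept=s0,s1,s2 s0-0->s1 s0-1->s0 s1-0->s2 s1-1->s1 s2-0->s3 s2-1->s2 s3-0->s3 s3-1->s3

Count `0`s, saturating at 3: states s0 through s2 mean 0 through 2 `0`s seen; s3 means more than 2. Each `0` increments (capped at s3); other symbols loop. Accept from {s0, s1, s2}.
With 4 states:
        0   1  
>* s0   s1  s0 
 * s1   s2  s1 
 * s2   s3  s2 
   s3   s3  s3 
(> = start, * = accepting)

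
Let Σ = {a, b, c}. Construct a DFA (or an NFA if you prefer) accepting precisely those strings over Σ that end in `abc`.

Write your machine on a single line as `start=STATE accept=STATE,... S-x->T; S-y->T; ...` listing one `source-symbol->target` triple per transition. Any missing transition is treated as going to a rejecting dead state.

start=S0; accept=S3; S0-a->S1; S0-b->S0; S0-c->S0; S1-a->S1; S1-b->S2; S1-c->S0; S2-a->S1; S2-b->S0; S2-c->S3; S3-a->S1; S3-b->S0; S3-c->S0

Let each state record the length of the longest suffix of the input read so far that is also a prefix of `abc`. S1 means the last symbol is `a`; S2 means the last 2 symbols are `ab`; S3 means the last 3 symbols are `abc`. Accept only at S3, where the string currently ends in `abc`.
4 states suffice.
        a   b   c  
>  S0   S1  S0  S0 
   S1   S1  S2  S0 
   S2   S1  S0  S3 
 * S3   S1  S0  S0 
(> = start, * = accepting)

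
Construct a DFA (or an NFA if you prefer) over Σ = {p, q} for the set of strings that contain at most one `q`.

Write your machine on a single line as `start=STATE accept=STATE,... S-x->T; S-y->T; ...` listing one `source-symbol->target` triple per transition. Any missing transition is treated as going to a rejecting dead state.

Only the number of `q`s matters, and only up to 2. Make a chain A → B → C advanced by each `q` (with C absorbing); every other symbol self-loops. The accepting set is {A, B}.
With 3 states:
       p  q 
>* A   A  B 
 * B   B  C 
   C   C  C 
(> = start, * = accepting)

start=A; accept=A,B; A-p->A; A-q->B; B-p->B; B-q->C; C-p->C; C-q->C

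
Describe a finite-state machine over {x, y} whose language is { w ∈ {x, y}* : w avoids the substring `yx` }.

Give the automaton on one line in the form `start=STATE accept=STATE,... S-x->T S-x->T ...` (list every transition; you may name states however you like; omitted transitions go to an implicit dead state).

This is the complement of 'contains `yx`'. Use the same substring-matching states — q0 through q2 holding how much of `yx` has just been matched — but flip the accepting set: everything except the trap q2 accepts.
        x   y  
>* q0   q0  q1 
 * q1   q2  q1 
   q2   q2  q2 
(> = start, * = accepting)

start=q0 accept=q0,q1 q0-x->q0 q0-y->q1 q1-x->q2 q1-y->q1 q2-x->q2 q2-y->q2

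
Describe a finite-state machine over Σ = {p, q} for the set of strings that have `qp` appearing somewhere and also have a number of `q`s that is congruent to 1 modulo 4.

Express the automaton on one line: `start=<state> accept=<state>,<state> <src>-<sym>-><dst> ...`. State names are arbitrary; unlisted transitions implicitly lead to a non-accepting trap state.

start=s0 accept=s2 s0-p->s0 s0-q->s1 s1-p->s2 s1-q->s3 s2-p->s2 s2-q->s4 s3-p->s4 s3-q->s5 s4-p->s4 s4-q->s6 s5-p->s6 s5-q->s7 s6-p->s6 s6-q->s8 s7-p->s8 s7-q->s1 s8-p->s8 s8-q->s2

Build one automaton per condition and run them in lockstep. The first has 3 states tracking whether and how much of `qp` has been seen; the second has 4 states tracking the count of `q`s modulo 4. A product state is a pair (one from each), accepting exactly when both do.
        p   q  
>  s0   s0  s1 
   s1   s2  s3 
 * s2   s2  s4 
   s3   s4  s5 
   s4   s4  s6 
   s5   s6  s7 
   s6   s6  s8 
   s7   s8  s1 
   s8   s8  s2 
(> = start, * = accepting)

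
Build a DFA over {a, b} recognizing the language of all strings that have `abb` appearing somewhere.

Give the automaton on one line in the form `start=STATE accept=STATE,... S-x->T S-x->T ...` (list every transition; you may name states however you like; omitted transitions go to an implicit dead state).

start=q0 accept=q3 q0-a->q1 q0-b->q0 q1-a->q1 q1-b->q2 q2-a->q1 q2-b->q3 q3-a->q3 q3-b->q3

States q0..q2 record the length of the longest prefix of `abb` that matches the current input suffix. Reaching q3 means `abb` has been seen, and we stay there forever. Accept from q3.
4 states suffice.
        a   b  
>  q0   q1  q0 
   q1   q1  q2 
   q2   q1  q3 
 * q3   q3  q3 
(> = start, * = accepting)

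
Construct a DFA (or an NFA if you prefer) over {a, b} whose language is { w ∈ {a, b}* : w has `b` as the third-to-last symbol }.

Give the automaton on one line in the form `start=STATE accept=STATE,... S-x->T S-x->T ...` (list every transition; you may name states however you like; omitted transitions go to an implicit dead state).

start=q0 accept=q11,q12,q13,q14 q0-a->q1 q0-b->q2 q1-a->q3 q1-b->q4 q2-a->q5 q2-b->q6 q3-a->q7 q3-b->q8 q4-a->q9 q4-b->q10 q5-a->q11 q5-b->q12 q6-a->q13 q6-b->q14 q7-a->q7 q7-b->q8 q8-a->q9 q8-b->q10 q9-a->q11 q9-b->q12 q10-a->q13 q10-b->q14 q11-a->q7 q11-b->q8 q12-a->q9 q12-b->q10 q13-a->q11 q13-b->q12 q14-a->q13 q14-b->q14

A DFA must remember the last 3 symbols (since which symbol is third-to-last isn't known until the input ends). Use one state per possible window of the last ≤3 symbols; accept from those whose window starts with `b`.
15 states suffice.
          a    b  
>  q0     q1   q2 
   q1     q3   q4 
   q2     q5   q6 
   q3     q7   q8 
   q4     q9  q10 
   q5    q11  q12 
   q6    q13  q14 
   q7     q7   q8 
   q8     q9  q10 
   q9    q11  q12 
   q10   q13  q14 
 * q11    q7   q8 
 * q12    q9  q10 
 * q13   q11  q12 
 * q14   q13  q14 
(> = start, * = accepting)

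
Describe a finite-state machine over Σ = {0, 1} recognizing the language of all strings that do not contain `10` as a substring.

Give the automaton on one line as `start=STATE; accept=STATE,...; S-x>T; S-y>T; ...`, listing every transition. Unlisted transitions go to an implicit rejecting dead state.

Track partial matches of the forbidden pattern `10`. State q2 is a dead state reached once `10` has occurred; every other state accepts. q0 means no part of `10` is currently matched.
3 states suffice.
        0   1  
>* q0   q0  q1 
 * q1   q2  q1 
   q2   q2  q2 
(> = start, * = accepting)

start=q0; accept=q0,q1; q0-0>q0; q0-1>q1; q1-0>q2; q1-1>q1; q2-0>q2; q2-1>q2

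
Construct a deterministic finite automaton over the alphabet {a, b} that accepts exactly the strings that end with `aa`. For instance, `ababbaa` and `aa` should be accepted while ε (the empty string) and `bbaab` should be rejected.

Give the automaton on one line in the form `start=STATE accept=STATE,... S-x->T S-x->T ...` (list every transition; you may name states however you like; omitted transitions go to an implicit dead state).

Remember how much of `aa` the current input suffix matches. State q0 means no match yet; q1 means the last symbol is `a`; q2 means the last 2 symbols are `aa`. Only q2 accepts. On a mismatch, fall back to the longest proper suffix that is still a prefix of `aa`.
With 3 states:
        a   b  
>  q0   q1  q0 
   q1   q2  q0 
 * q2   q2  q0 
(> = start, * = accepting)

start=q0 accept=q2 q0-a->q1 q0-b->q0 q1-a->q2 q1-b->q0 q2-a->q2 q2-b->q0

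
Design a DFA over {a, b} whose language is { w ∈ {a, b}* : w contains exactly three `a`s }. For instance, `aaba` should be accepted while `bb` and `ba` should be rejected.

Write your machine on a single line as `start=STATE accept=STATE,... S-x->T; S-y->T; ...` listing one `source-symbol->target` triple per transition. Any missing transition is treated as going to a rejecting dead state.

Count `a`s, saturating at 4: states s0 through s3 mean 0 through 3 `a`s seen; s4 means more than 3. Each `a` increments (capped at s4); other symbols loop. Accept from {s3}.
With 5 states:
        a   b  
>  s0   s1  s0 
   s1   s2  s1 
   s2   s3  s2 
 * s3   s4  s3 
   s4   s4  s4 
(> = start, * = accepting)

start=s0; accept=s3; s0-a->s1; s0-b->s0; s1-a->s2; s1-b->s1; s2-a->s3; s2-b->s2; s3-a->s4; s3-b->s3; s4-a->s4; s4-b->s4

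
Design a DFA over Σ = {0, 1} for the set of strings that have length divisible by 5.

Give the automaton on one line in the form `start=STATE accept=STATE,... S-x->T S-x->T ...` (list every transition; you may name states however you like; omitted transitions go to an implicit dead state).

Count input length modulo 5: every symbol advances one step around the cycle q0 → q1 → q2 → q3 → q4 → q0. Accept at q0.
A 5-state machine:
        0   1  
>* q0   q1  q1 
   q1   q2  q2 
   q2   q3  q3 
   q3   q4  q4 
   q4   q0  q0 
(> = start, * = accepting)

start=q0 accept=q0 q0-0->q1 q0-1->q1 q1-0->q2 q1-1->q2 q2-0->q3 q2-1->q3 q3-0->q4 q3-1->q4 q4-0->q0 q4-1->q0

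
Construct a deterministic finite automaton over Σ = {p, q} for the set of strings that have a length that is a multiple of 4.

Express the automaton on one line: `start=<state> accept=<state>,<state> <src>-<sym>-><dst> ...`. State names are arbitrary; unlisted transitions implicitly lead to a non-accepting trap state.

Count input length modulo 4: every symbol advances one step around the cycle s0 → s1 → s2 → s3 → s0. Accept at s0.
        p   q  
>* s0   s1  s1 
   s1   s2  s2 
   s2   s3  s3 
   s3   s0  s0 
(> = start, * = accepting)

start=s0 accept=s0 s0-p->s1 s0-q->s1 s1-p->s2 s1-q->s2 s2-p->s3 s2-q->s3 s3-p->s0 s3-q->s0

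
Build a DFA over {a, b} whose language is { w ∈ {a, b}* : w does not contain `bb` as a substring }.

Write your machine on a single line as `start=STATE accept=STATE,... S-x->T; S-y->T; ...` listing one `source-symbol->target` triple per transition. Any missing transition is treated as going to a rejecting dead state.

start=q0; accept=q0,q1; q0-a->q0; q0-b->q1; q1-a->q0; q1-b->q2; q2-a->q2; q2-b->q2

Track partial matches of the forbidden pattern `bb`. State q2 is a dead state reached once `bb` has occurred; every other state accepts. q0 means no part of `bb` is currently matched.
        a   b  
>* q0   q0  q1 
 * q1   q0  q2 
   q2   q2  q2 
(> = start, * = accepting)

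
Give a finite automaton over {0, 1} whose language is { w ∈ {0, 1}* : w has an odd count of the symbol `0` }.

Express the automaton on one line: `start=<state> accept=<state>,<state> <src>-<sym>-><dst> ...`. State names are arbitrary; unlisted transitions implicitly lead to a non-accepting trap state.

start=q0 accept=q1 q0-0->q1 q0-1->q0 q1-0->q0 q1-1->q1

Keep the running count of `0`s modulo 2: each `0` advances along the cycle q0 → q1 → q0 while other symbols loop. Accept at q1.
With 2 states:
        0   1  
>  q0   q1  q0 
 * q1   q0  q1 
(> = start, * = accepting)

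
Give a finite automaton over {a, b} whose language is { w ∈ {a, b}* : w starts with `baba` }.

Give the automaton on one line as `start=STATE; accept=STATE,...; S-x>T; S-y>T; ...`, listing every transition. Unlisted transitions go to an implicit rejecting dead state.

Check the first 4 symbols one by one: S0 through S3 record how many have matched `baba` so far; any wrong symbol goes to the dead state S5. After all 4 match we enter the accepting sink S4.
        a   b  
>  S0   S5  S1 
   S1   S2  S5 
   S2   S5  S3 
   S3   S4  S5 
 * S4   S4  S4 
   S5   S5  S5 
(> = start, * = accepting)

start=S0; accept=S4; S0-a>S5; S0-b>S1; S1-a>S2; S1-b>S5; S2-a>S5; S2-b>S3; S3-a>S4; S3-b>S5; S4-a>S4; S4-b>S4; S5-a>S5; S5-b>S5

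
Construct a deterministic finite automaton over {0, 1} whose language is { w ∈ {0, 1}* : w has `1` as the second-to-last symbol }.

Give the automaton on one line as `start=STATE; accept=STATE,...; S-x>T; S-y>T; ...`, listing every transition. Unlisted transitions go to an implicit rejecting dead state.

start=q0; accept=q5,q6; q0-0>q1; q0-1>q2; q1-0>q3; q1-1>q4; q2-0>q5; q2-1>q6; q3-0>q3; q3-1>q4; q4-0>q5; q4-1>q6; q5-0>q3; q5-1>q4; q6-0>q5; q6-1>q6

A DFA must remember the last 2 symbols (since which symbol is second-to-last isn't known until the input ends). Use one state per possible window of the last ≤2 symbols; accept from those whose window starts with `1`.
A 7-state machine:
        0   1  
>  q0   q1  q2 
   q1   q3  q4 
   q2   q5  q6 
   q3   q3  q4 
   q4   q5  q6 
 * q5   q3  q4 
 * q6   q5  q6 
(> = start, * = accepting)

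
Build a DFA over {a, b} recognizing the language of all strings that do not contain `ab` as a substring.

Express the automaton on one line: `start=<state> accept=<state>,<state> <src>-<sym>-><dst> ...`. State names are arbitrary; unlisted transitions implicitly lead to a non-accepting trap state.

This is the complement of 'contains `ab`'. Use the same substring-matching states — S0 through S2 holding how much of `ab` has just been matched — but flip the accepting set: everything except the trap S2 accepts.
With 3 states:
        a   b  
>* S0   S1  S0 
 * S1   S1  S2 
   S2   S2  S2 
(> = start, * = accepting)

start=S0 accept=S0,S1 S0-a->S1 S0-b->S0 S1-a->S1 S1-b->S2 S2-a->S2 S2-b->S2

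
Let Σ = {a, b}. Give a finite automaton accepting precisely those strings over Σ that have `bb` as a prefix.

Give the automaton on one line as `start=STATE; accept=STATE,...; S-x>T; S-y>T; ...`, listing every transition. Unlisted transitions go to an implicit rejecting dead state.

Walk along `bb` while the input agrees: from q0 take `b` to q1, and so on. Any deviation drops to the rejecting sink q3. Once q2 is reached the prefix is confirmed and every continuation is accepted.
A 4-state machine:
        a   b  
>  q0   q3  q1 
   q1   q3  q2 
 * q2   q2  q2 
   q3   q3  q3 
(> = start, * = accepting)

start=q0; accept=q2; q0-a>q3; q0-b>q1; q1-a>q3; q1-b>q2; q2-a>q2; q2-b>q2; q3-a>q3; q3-b>q3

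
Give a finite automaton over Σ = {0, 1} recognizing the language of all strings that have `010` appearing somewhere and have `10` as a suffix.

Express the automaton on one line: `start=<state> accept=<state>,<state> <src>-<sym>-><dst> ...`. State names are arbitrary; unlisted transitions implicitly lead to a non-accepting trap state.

Handle the two conditions separately and then intersect. One (4 states) tracks whether and how much of `010` has been seen; the other (3 states) tracks how much of the suffix `10` has currently been matched. Each combined state is a pair, one component from each; accept when both components accept.
8 states suffice.
        0   1  
>  q0   q1  q2 
   q1   q1  q3 
   q2   q4  q2 
   q3   q5  q2 
   q4   q1  q3 
 * q5   q6  q7 
   q6   q6  q7 
   q7   q5  q7 
(> = start, * = accepting)

start=q0 accept=q5 q0-0->q1 q0-1->q2 q1-0->q1 q1-1->q3 q2-0->q4 q2-1->q2 q3-0->q5 q3-1->q2 q4-0->q1 q4-1->q3 q5-0->q6 q5-1->q7 q6-0->q6 q6-1->q7 q7-0->q5 q7-1->q7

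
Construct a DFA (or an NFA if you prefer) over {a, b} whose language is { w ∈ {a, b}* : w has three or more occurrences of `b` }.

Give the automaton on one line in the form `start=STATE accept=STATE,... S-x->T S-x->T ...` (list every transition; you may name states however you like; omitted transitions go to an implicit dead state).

Count `b`s, saturating at 4: states q0 through q3 mean 0 through 3 `b`s seen; q4 means more than 3. Each `b` increments (capped at q4); other symbols loop. Accept from {q3, q4}.
A 5-state machine:
        a   b  
>  q0   q0  q1 
   q1   q1  q2 
   q2   q2  q3 
 * q3   q3  q4 
 * q4   q4  q4 
(> = start, * = accepting)

start=q0 accept=q3,q4 q0-a->q0 q0-b->q1 q1-a->q1 q1-b->q2 q2-a->q2 q2-b->q3 q3-a->q3 q3-b->q4 q4-a->q4 q4-b->q4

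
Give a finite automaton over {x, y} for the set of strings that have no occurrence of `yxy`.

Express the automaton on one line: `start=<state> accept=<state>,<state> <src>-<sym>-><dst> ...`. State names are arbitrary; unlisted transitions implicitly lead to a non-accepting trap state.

This is the complement of 'contains `yxy`'. Use the same substring-matching states — s0 through s3 holding how much of `yxy` has just been matched — but flip the accepting set: everything except the trap s3 accepts.
With 4 states:
        x   y  
>* s0   s0  s1 
 * s1   s2  s1 
 * s2   s0  s3 
   s3   s3  s3 
(> = start, * = accepting)

start=s0 accept=s0,s1,s2 s0-x->s0 s0-y->s1 s1-x->s2 s1-y->s1 s2-x->s0 s2-y->s3 s3-x->s3 s3-y->s3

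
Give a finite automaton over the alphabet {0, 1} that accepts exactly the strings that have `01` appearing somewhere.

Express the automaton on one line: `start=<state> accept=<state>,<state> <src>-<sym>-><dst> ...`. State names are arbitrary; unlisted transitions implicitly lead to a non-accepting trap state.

start=A accept=C A-0->B A-1->A B-0->B B-1->C C-0->C C-1->C

States A..B record the length of the longest prefix of `01` that matches the current input suffix. Reaching C means `01` has been seen, and we stay there forever. Accept from C.
A 3-state machine:
       0  1 
>  A   B  A 
   B   B  C 
 * C   C  C 
(> = start, * = accepting)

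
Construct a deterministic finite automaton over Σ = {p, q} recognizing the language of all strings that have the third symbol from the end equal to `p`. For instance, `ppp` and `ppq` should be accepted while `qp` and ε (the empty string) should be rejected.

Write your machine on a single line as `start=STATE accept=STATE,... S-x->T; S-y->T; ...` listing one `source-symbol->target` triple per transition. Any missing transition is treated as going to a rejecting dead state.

Because acceptance depends on a position counted from the end, the machine has to buffer the most recent 3 symbols. Make each state the string of the last up-to-3 symbols read; on input `x` shift the window left and append `x`. Accept when the buffered window has length 3 and begins with `p`.
          p    q  
>  S0     S1   S2 
   S1     S3   S4 
   S2     S5   S6 
   S3     S7   S8 
   S4     S9  S10 
   S5    S11  S12 
   S6    S13  S14 
 * S7     S7   S8 
 * S8     S9  S10 
 * S9    S11  S12 
 * S10   S13  S14 
   S11    S7   S8 
   S12    S9  S10 
   S13   S11  S12 
   S14   S13  S14 
(> = start, * = accepting)

start=S0; accept=S7,S8,S9,S10; S0-p->S1; S0-q->S2; S1-p->S3; S1-q->S4; S2-p->S5; S2-q->S6; S3-p->S7; S3-q->S8; S4-p->S9; S4-q->S10; S5-p->S11; S5-q->S12; S6-p->S13; S6-q->S14; S7-p->S7; S7-q->S8; S8-p->S9; S8-q->S10; S9-p->S11; S9-q->S12; S10-p->S13; S10-q->S14; S11-p->S7; S11-q->S8; S12-p->S9; S12-q->S10; S13-p->S11; S13-q->S12; S14-p->S13; S14-q->S14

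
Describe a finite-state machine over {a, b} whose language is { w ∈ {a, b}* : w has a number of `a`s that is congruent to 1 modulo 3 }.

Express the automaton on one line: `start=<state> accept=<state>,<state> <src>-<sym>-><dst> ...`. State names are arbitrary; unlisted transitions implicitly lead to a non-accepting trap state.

start=S0 accept=S1 S0-a->S1 S0-b->S0 S1-a->S2 S1-b->S1 S2-a->S0 S2-b->S2

Keep the running count of `a`s modulo 3: each `a` advances along the cycle S0 → S1 → S2 → S0 while other symbols loop. Accept at S1.
3 states suffice.
        a   b  
>  S0   S1  S0 
 * S1   S2  S1 
   S2   S0  S2 
(> = start, * = accepting)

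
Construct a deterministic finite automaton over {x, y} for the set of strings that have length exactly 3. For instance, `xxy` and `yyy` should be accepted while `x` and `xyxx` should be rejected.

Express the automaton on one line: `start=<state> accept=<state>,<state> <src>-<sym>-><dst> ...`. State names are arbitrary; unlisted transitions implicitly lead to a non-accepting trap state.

We only need to distinguish lengths 0, 1, …, 3, and '>3'. Chain A → B → C → D → E on every symbol, with E looping. Accepting states: {D}.
       x  y 
>  A   B  B 
   B   C  C 
   C   D  D 
 * D   E  E 
   E   E  E 
(> = start, * = accepting)

start=A accept=D A-x->B A-y->B B-x->C B-y->C C-x->D C-y->D D-x->E D-y->E E-x->E E-y->E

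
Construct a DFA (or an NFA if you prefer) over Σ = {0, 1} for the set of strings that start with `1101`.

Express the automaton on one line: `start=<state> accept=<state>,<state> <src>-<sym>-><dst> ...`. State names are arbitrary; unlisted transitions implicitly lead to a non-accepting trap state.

Check the first 4 symbols one by one: S0 through S3 record how many have matched `1101` so far; any wrong symbol goes to the dead state S5. After all 4 match we enter the accepting sink S4.
        0   1  
>  S0   S5  S1 
   S1   S5  S2 
   S2   S3  S5 
   S3   S5  S4 
 * S4   S4  S4 
   S5   S5  S5 
(> = start, * = accepting)

start=S0 accept=S4 S0-0->S5 S0-1->S1 S1-0->S5 S1-1->S2 S2-0->S3 S2-1->S5 S3-0->S5 S3-1->S4 S4-0->S4 S4-1->S4 S5-0->S5 S5-1->S5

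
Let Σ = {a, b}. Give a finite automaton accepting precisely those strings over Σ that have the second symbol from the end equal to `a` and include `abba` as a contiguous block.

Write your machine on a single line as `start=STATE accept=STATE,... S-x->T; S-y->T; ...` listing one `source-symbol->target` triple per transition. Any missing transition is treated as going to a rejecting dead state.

start=q0; accept=q5,q6; q0-a->q1; q0-b->q0; q1-a->q1; q1-b->q2; q2-a->q1; q2-b->q3; q3-a->q4; q3-b->q0; q4-a->q5; q4-b->q6; q5-a->q5; q5-b->q6; q6-a->q4; q6-b->q7; q7-a->q4; q7-b->q7

Handle the two conditions separately and then intersect. One (7 states) tracks the last 2 symbols read; the other (5 states) tracks whether and how much of `abba` has been seen. Each combined state is a pair, one component from each; accept when both components accept. Equivalent product states are then merged.
With 8 states:
        a   b  
>  q0   q1  q0 
   q1   q1  q2 
   q2   q1  q3 
   q3   q4  q0 
   q4   q5  q6 
 * q5   q5  q6 
 * q6   q4  q7 
   q7   q4  q7 
(> = start, * = accepting)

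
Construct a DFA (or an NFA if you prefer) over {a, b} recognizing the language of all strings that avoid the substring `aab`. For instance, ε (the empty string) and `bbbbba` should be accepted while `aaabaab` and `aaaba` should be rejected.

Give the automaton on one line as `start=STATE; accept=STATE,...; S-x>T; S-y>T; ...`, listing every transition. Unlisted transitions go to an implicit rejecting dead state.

This is the complement of 'contains `aab`'. Use the same substring-matching states — q0 through q3 holding how much of `aab` has just been matched — but flip the accepting set: everything except the trap q3 accepts.
With 4 states:
        a   b  
>* q0   q1  q0 
 * q1   q2  q0 
 * q2   q2  q3 
   q3   q3  q3 
(> = start, * = accepting)

start=q0; accept=q0,q1,q2; q0-a>q1; q0-b>q0; q1-a>q2; q1-b>q0; q2-a>q2; q2-b>q3; q3-a>q3; q3-b>q3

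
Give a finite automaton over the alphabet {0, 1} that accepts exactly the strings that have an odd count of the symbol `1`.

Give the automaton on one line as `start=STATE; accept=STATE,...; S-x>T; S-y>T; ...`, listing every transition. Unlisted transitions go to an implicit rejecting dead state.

The only thing that matters is how many `1`s have appeared, reduced mod 2. Use one state per residue: q0 for 0, …, q1 for 1. Reading `1` moves to the next residue; anything else stays put. q1 is accepting.
2 states suffice.
        0   1  
>  q0   q0  q1 
 * q1   q1  q0 
(> = start, * = accepting)

start=q0; accept=q1; q0-0>q0; q0-1>q1; q1-0>q1; q1-1>q0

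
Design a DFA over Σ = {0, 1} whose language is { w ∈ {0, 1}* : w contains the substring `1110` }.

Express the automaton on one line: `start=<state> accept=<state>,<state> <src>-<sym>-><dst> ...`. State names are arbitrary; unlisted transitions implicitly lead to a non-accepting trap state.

Track how much of `1110` has been matched so far: state S0 is no progress, S4 is the absorbing accept state reached once `1110` has occurred. Intermediate states record partial matches; on a mismatch, fall back to the longest reusable overlap.
With 5 states:
        0   1  
>  S0   S0  S1 
   S1   S0  S2 
   S2   S0  S3 
   S3   S4  S3 
 * S4   S4  S4 
(> = start, * = accepting)

start=S0 accept=S4 S0-0->S0 S0-1->S1 S1-0->S0 S1-1->S2 S2-0->S0 S2-1->S3 S3-0->S4 S3-1->S3 S4-0->S4 S4-1->S4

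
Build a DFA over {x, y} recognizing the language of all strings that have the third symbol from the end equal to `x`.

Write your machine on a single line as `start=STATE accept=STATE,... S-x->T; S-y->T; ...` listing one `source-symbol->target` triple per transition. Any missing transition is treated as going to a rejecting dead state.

start=s0; accept=s7,s8,s9,s10; s0-x->s1; s0-y->s2; s1-x->s3; s1-y->s4; s2-x->s5; s2-y->s6; s3-x->s7; s3-y->s8; s4-x->s9; s4-y->s10; s5-x->s11; s5-y->s12; s6-x->s13; s6-y->s14; s7-x->s7; s7-y->s8; s8-x->s9; s8-y->s10; s9-x->s11; s9-y->s12; s10-x->s13; s10-y->s14; s11-x->s7; s11-y->s8; s12-x->s9; s12-y->s10; s13-x->s11; s13-y->s12; s14-x->s13; s14-y->s14

A DFA must remember the last 3 symbols (since which symbol is third-to-last isn't known until the input ends). Use one state per possible window of the last ≤3 symbols; accept from those whose window starts with `x`.
A 15-state machine:
          x    y  
>  s0     s1   s2 
   s1     s3   s4 
   s2     s5   s6 
   s3     s7   s8 
   s4     s9  s10 
   s5    s11  s12 
   s6    s13  s14 
 * s7     s7   s8 
 * s8     s9  s10 
 * s9    s11  s12 
 * s10   s13  s14 
   s11    s7   s8 
   s12    s9  s10 
   s13   s11  s12 
   s14   s13  s14 
(> = start, * = accepting)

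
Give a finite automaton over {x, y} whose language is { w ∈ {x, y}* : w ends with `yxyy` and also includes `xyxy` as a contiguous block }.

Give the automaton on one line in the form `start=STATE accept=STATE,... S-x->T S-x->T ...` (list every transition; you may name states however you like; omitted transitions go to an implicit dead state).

start=A accept=K A-x->B A-y->C B-x->B B-y->D C-x->E C-y->C D-x->F D-y->C E-x->B E-y->G F-x->B F-y->H G-x->F G-y->I H-x->J H-y->K I-x->E I-y->C J-x->L J-y->H K-x->J K-y->M L-x->L L-y->M M-x->J M-y->M

Handle the two conditions separately and then intersect. The first has 5 states tracking how much of the suffix `yxyy` has currently been matched; the second has 5 states tracking whether and how much of `xyxy` has been seen. A product state is a pair (one from each), accepting exactly when both do.
A 13-state machine:
       x  y 
>  A   B  C 
   B   B  D 
   C   E  C 
   D   F  C 
   E   B  G 
   F   B  H 
   G   F  I 
   H   J  K 
   I   E  C 
   J   L  H 
 * K   J  M 
   L   L  M 
   M   J  M 
(> = start, * = accepting)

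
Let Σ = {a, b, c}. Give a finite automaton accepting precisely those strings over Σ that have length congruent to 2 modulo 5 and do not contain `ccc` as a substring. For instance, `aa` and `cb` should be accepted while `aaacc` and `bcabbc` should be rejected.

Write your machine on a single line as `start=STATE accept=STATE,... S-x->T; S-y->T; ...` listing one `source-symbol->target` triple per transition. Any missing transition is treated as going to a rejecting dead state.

start=q0; accept=q3,q4,q5; q0-a->q1; q0-b->q1; q0-c->q2; q1-a->q3; q1-b->q3; q1-c->q4; q2-a->q3; q2-b->q3; q2-c->q5; q3-a->q6; q3-b->q6; q3-c->q7; q4-a->q6; q4-b->q6; q4-c->q8; q5-a->q6; q5-b->q6; q5-c->q9; q6-a->q10; q6-b->q10; q6-c->q11; q7-a->q10; q7-b->q10; q7-c->q12; q8-a->q10; q8-b->q10; q8-c->q9; q9-a->q9; q9-b->q9; q9-c->q9; q10-a->q0; q10-b->q0; q10-c->q13; q11-a->q0; q11-b->q0; q11-c->q14; q12-a->q0; q12-b->q0; q12-c->q9; q13-a->q1; q13-b->q1; q13-c->q15; q14-a->q1; q14-b->q1; q14-c->q9; q15-a->q3; q15-b->q3; q15-c->q9

Build one automaton per condition and run them in lockstep. One (5 states) tracks the input length modulo 5; the other (4 states) tracks partial matches of the forbidden pattern `ccc`. Each combined state is a pair, one component from each; accept when both components accept. Equivalent product states are then merged.
          a    b    c  
>  q0     q1   q1   q2 
   q1     q3   q3   q4 
   q2     q3   q3   q5 
 * q3     q6   q6   q7 
 * q4     q6   q6   q8 
 * q5     q6   q6   q9 
   q6    q10  q10  q11 
   q7    q10  q10  q12 
   q8    q10  q10   q9 
   q9     q9   q9   q9 
   q10    q0   q0  q13 
   q11    q0   q0  q14 
   q12    q0   q0   q9 
   q13    q1   q1  q15 
   q14    q1   q1   q9 
   q15    q3   q3   q9 
(> = start, * = accepting)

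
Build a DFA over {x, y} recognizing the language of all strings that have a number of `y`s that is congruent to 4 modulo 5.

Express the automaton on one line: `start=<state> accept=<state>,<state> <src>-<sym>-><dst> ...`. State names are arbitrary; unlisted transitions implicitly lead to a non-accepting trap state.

start=S0 accept=S4 S0-x->S0 S0-y->S1 S1-x->S1 S1-y->S2 S2-x->S2 S2-y->S3 S3-x->S3 S3-y->S4 S4-x->S4 S4-y->S0

The only thing that matters is how many `y`s have appeared, reduced mod 5. Use one state per residue: S0 for 0, …, S4 for 4. Reading `y` moves to the next residue; anything else stays put. S4 is accepting.
With 5 states:
        x   y  
>  S0   S0  S1 
   S1   S1  S2 
   S2   S2  S3 
   S3   S3  S4 
 * S4   S4  S0 
(> = start, * = accepting)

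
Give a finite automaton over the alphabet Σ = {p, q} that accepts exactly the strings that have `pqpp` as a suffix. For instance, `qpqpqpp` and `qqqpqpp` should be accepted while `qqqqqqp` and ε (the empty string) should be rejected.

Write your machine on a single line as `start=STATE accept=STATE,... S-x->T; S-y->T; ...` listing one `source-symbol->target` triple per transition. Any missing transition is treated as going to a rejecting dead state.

Let each state record the length of the longest suffix of the input read so far that is also a prefix of `pqpp`. S1 means the last symbol is `p`; S2 means the last 2 symbols are `pq`; S3 means the last 3 symbols are `pqp`; S4 means the last 4 symbols are `pqpp`. Accept only at S4, where the string currently ends in `pqpp`.
5 states suffice.
        p   q  
>  S0   S1  S0 
   S1   S1  S2 
   S2   S3  S0 
   S3   S4  S2 
 * S4   S1  S2 
(> = start, * = accepting)

start=S0; accept=S4; S0-p->S1; S0-q->S0; S1-p->S1; S1-q->S2; S2-p->S3; S2-q->S0; S3-p->S4; S3-q->S2; S4-p->S1; S4-q->S2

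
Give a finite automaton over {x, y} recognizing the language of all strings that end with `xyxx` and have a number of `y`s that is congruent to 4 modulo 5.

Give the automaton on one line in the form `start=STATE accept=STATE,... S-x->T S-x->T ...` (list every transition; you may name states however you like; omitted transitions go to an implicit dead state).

start=q0 accept=q8 q0-x->q0 q0-y->q1 q1-x->q1 q1-y->q2 q2-x->q2 q2-y->q3 q3-x->q4 q3-y->q5 q4-x->q4 q4-y->q6 q5-x->q5 q5-y->q0 q6-x->q7 q6-y->q0 q7-x->q8 q7-y->q0 q8-x->q5 q8-y->q0

Run two small machines in parallel and take their product. The first has 5 states tracking how much of the suffix `xyxx` has currently been matched; the second has 5 states tracking the count of `y`s modulo 5. A product state is a pair (one from each), accepting exactly when both do. Equivalent product states are then merged.
        x   y  
>  q0   q0  q1 
   q1   q1  q2 
   q2   q2  q3 
   q3   q4  q5 
   q4   q4  q6 
   q5   q5  q0 
   q6   q7  q0 
   q7   q8  q0 
 * q8   q5  q0 
(> = start, * = accepting)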